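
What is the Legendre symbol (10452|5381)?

Reduce the numerator: 10452 ≡ 5071 (mod 5381), so (10452|5381) = (5071|5381).
5381 ≡ 1 (mod 4), so quadratic reciprocity gives (5071|5381) = (5381|5071). Reduce: 5381 ≡ 310 (mod 5071). Now have (310|5071).
Factor out 2: 310 = 2·155. Since 5071 ≡ 7 (mod 8), (2|5071) = +1. Now have (155|5071).
Both 155 ≡ 3 and 5071 ≡ 3 (mod 4), so reciprocity gives (155|5071) = -(5071|155). Reduce: 5071 ≡ 111 (mod 155). Now have -(111|155).
Both 111 ≡ 3 and 155 ≡ 3 (mod 4), so reciprocity gives (111|155) = -(155|111). Reduce: 155 ≡ 44 (mod 111). Now have (44|111).
Factor out 2: 44 = 2^2·11. Since 111 ≡ 7 (mod 8), (2|111) = +1, and (2|111)^2 = +1. Now have (11|111).
Both 11 ≡ 3 and 111 ≡ 3 (mod 4), so reciprocity gives (11|111) = -(111|11). Reduce: 111 ≡ 1 (mod 11). Now have -(1|11).
(1|11) = 1. Collecting the sign factors: -1.

-1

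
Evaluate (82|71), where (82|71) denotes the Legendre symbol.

(82|71)
  = (11|71)    [82 ≡ 11 mod 71]
  = -(71|11)    [QR: both ≡ 3 mod 4, sign flips]
  = -(5|11)    [71 ≡ 5 mod 11]
  = -(11|5)    [QR: 5 ≡ 1 mod 4, sign kept]
  = -(1|5)    [11 ≡ 1 mod 5]
  = -1    [(1|5) = 1]

-1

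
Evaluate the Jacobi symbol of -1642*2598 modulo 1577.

1

By multiplicativity, (-1642·2598 / 1577) = (-1642 / 1577)·(2598 / 1577).
First factor (-1642 / 1577):
(-1642 / 1577)
  = (1512 / 1577)    [-1642 ≡ 1512 mod 1577]
  = (189 / 1577)    [1577 ≡ 1 mod 8 ⇒ (2 / 1577)^3 = +1]
  = (1577 / 189)    [QR: 189 ≡ 1 mod 4, sign kept]
  = (65 / 189)    [1577 ≡ 65 mod 189]
  = (189 / 65)    [QR: 65 ≡ 1 mod 4, sign kept]
  = (59 / 65)    [189 ≡ 59 mod 65]
  = (65 / 59)    [QR: 65 ≡ 1 mod 4, sign kept]
  = (6 / 59)    [65 ≡ 6 mod 59]
  = -(3 / 59)    [59 ≡ 3 mod 8 ⇒ (2 / 59) = -1]
  = (59 / 3)    [QR: both ≡ 3 mod 4, sign flips]
  = (2 / 3)    [59 ≡ 2 mod 3]
  = -(1 / 3)    [3 ≡ 3 mod 8 ⇒ (2 / 3) = -1]
  = -1    [(1 / 3) = 1]
Second factor (2598 / 1577):
(2598 / 1577)
  = (1021 / 1577)    [2598 ≡ 1021 mod 1577]
  = (1577 / 1021)    [QR: 1021 ≡ 1 mod 4, sign kept]
  = (556 / 1021)    [1577 ≡ 556 mod 1021]
  = (139 / 1021)    [1021 ≡ 5 mod 8 ⇒ (2 / 1021)^2 = +1]
  = (1021 / 139)    [QR: 1021 ≡ 1 mod 4, sign kept]
  = (48 / 139)    [1021 ≡ 48 mod 139]
  = (3 / 139)    [139 ≡ 3 mod 8 ⇒ (2 / 139)^4 = +1]
  = -(139 / 3)    [QR: both ≡ 3 mod 4, sign flips]
  = -(1 / 3)    [139 ≡ 1 mod 3]
  = -1    [(1 / 3) = 1]
Product: (-1)·(-1) = 1.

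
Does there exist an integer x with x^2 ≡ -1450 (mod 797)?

yes

(-1450/797)
  = (1450/797)    [797 ≡ 1 mod 4 ⇒ (-1/797) = +1]
  = (653/797)    [1450 ≡ 653 mod 797]
  = (797/653)    [QR: 653 ≡ 1 mod 4, sign kept]
  = (144/653)    [797 ≡ 144 mod 653]
  = (9/653)    [653 ≡ 5 mod 8 ⇒ (2/653)^4 = +1]
  = (653/9)    [QR: 9 ≡ 1 mod 4, sign kept]
  = (5/9)    [653 ≡ 5 mod 9]
  = (9/5)    [QR: 5 ≡ 1 mod 4, sign kept]
  = (4/5)    [9 ≡ 4 mod 5]
  = (1/5)    [5 ≡ 5 mod 8 ⇒ (2/5)^2 = +1]
  = 1    [(1/5) = 1]
(-1450/797) = 1, and 797 is prime, so -1450 is a quadratic residue mod 797.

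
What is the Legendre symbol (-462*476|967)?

1

By multiplicativity, (-462·476|967) = (-462|967)·(476|967).
First factor (-462|967):
Pull out -1: (-462|967) = (-1|967)·(462|967). Since 967 ≡ 3 (mod 4), (-1|967) = -1. Now have -(462|967).
Factor out 2: 462 = 2·231. Since 967 ≡ 7 (mod 8), (2|967) = +1. Now have -(231|967).
Both 231 ≡ 3 and 967 ≡ 3 (mod 4), so reciprocity gives (231|967) = -(967|231). Reduce: 967 ≡ 43 (mod 231). Now have (43|231).
Both 43 ≡ 3 and 231 ≡ 3 (mod 4), so reciprocity gives (43|231) = -(231|43). Reduce: 231 ≡ 16 (mod 43). Now have -(16|43).
Factor out 2: 16 = 2^4. Since 43 ≡ 3 (mod 8), (2|43) = -1, and (2|43)^4 = +1. Now have -(1|43).
(1|43) = 1. Collecting the sign factors: -1.
Second factor (476|967):
Factor out 2: 476 = 2^2·119. Since 967 ≡ 7 (mod 8), (2|967) = +1, and (2|967)^2 = +1. Now have (119|967).
Both 119 ≡ 3 and 967 ≡ 3 (mod 4), so reciprocity gives (119|967) = -(967|119). Reduce: 967 ≡ 15 (mod 119). Now have -(15|119).
Both 15 ≡ 3 and 119 ≡ 3 (mod 4), so reciprocity gives (15|119) = -(119|15). Reduce: 119 ≡ 14 (mod 15). Now have (14|15).
Factor out 2: 14 = 2·7. Since 15 ≡ 7 (mod 8), (2|15) = +1. Now have (7|15).
Both 7 ≡ 3 and 15 ≡ 3 (mod 4), so reciprocity gives (7|15) = -(15|7). Reduce: 15 ≡ 1 (mod 7). Now have -(1|7).
(1|7) = 1. Collecting the sign factors: -1.
Product: (-1)·(-1) = 1.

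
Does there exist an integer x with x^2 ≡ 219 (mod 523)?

no

(219/523)
  = -(523/219)    [QR: both ≡ 3 mod 4, sign flips]
  = -(85/219)    [523 ≡ 85 mod 219]
  = -(219/85)    [QR: 85 ≡ 1 mod 4, sign kept]
  = -(49/85)    [219 ≡ 49 mod 85]
  = -(85/49)    [QR: 49 ≡ 1 mod 4, sign kept]
  = -(36/49)    [85 ≡ 36 mod 49]
  = -(9/49)    [49 ≡ 1 mod 8 ⇒ (2/49)^2 = +1]
  = -(49/9)    [QR: 9 ≡ 1 mod 4, sign kept]
  = -(4/9)    [49 ≡ 4 mod 9]
  = -(1/9)    [9 ≡ 1 mod 8 ⇒ (2/9)^2 = +1]
  = -1    [(1/9) = 1]
(219/523) = -1, and 523 is prime, so 219 is not a quadratic residue mod 523.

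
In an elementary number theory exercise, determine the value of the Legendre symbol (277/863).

277 ≡ 1 (mod 4), so quadratic reciprocity gives (277/863) = (863/277). Reduce: 863 ≡ 32 (mod 277). Now have (32/277).
Factor out 2: 32 = 2^5. Since 277 ≡ 5 (mod 8), (2/277) = -1, and (2/277)^5 = -1. Now have -(1/277).
(1/277) = 1. Collecting the sign factors: -1.

-1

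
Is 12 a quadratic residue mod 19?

Factor out 2: 12 = 2^2·3. Since 19 ≡ 3 (mod 8), (2/19) = -1, and (2/19)^2 = +1. Now have (3/19).
Both 3 ≡ 3 and 19 ≡ 3 (mod 4), so reciprocity gives (3/19) = -(19/3). Reduce: 19 ≡ 1 (mod 3). Now have -(1/3).
(1/3) = 1. Collecting the sign factors: -1.
The Legendre symbol is -1, so x^2 ≡ 12 (mod 19) has no solution.

no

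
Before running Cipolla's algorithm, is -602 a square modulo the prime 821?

no

Reduce the numerator: -602 ≡ 219 (mod 821), so (-602|821) = (219|821).
821 ≡ 1 (mod 4), so quadratic reciprocity gives (219|821) = (821|219). Reduce: 821 ≡ 164 (mod 219). Now have (164|219).
Factor out 2: 164 = 2^2·41. Since 219 ≡ 3 (mod 8), (2|219) = -1, and (2|219)^2 = +1. Now have (41|219).
41 ≡ 1 (mod 4), so quadratic reciprocity gives (41|219) = (219|41). Reduce: 219 ≡ 14 (mod 41). Now have (14|41).
Factor out 2: 14 = 2·7. Since 41 ≡ 1 (mod 8), (2|41) = +1. Now have (7|41).
41 ≡ 1 (mod 4), so quadratic reciprocity gives (7|41) = (41|7). Reduce: 41 ≡ 6 (mod 7). Now have (6|7).
Factor out 2: 6 = 2·3. Since 7 ≡ 7 (mod 8), (2|7) = +1. Now have (3|7).
Both 3 ≡ 3 and 7 ≡ 3 (mod 4), so reciprocity gives (3|7) = -(7|3). Reduce: 7 ≡ 1 (mod 3). Now have -(1|3).
(1|3) = 1. Collecting the sign factors: -1.
(-602|821) = -1, and 821 is prime, so -602 is not a quadratic residue mod 821.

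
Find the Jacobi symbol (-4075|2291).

(-4075|2291)
  = (507|2291)    [-4075 ≡ 507 mod 2291]
  = -(2291|507)    [QR: both ≡ 3 mod 4, sign flips]
  = -(263|507)    [2291 ≡ 263 mod 507]
  = (507|263)    [QR: both ≡ 3 mod 4, sign flips]
  = (244|263)    [507 ≡ 244 mod 263]
  = (61|263)    [263 ≡ 7 mod 8 ⇒ (2|263)^2 = +1]
  = (263|61)    [QR: 61 ≡ 1 mod 4, sign kept]
  = (19|61)    [263 ≡ 19 mod 61]
  = (61|19)    [QR: 61 ≡ 1 mod 4, sign kept]
  = (4|19)    [61 ≡ 4 mod 19]
  = (1|19)    [19 ≡ 3 mod 8 ⇒ (2|19)^2 = +1]
  = 1    [(1|19) = 1]

1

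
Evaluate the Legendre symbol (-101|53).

-1

Pull out -1: (-101|53) = (-1|53)·(101|53). Since 53 ≡ 1 (mod 4), (-1|53) = +1. Now have (101|53).
Reduce the numerator: 101 ≡ 48 (mod 53), so (101|53) = (48|53).
Factor out 2: 48 = 2^4·3. Since 53 ≡ 5 (mod 8), (2|53) = -1, and (2|53)^4 = +1. Now have (3|53).
53 ≡ 1 (mod 4), so quadratic reciprocity gives (3|53) = (53|3). Reduce: 53 ≡ 2 (mod 3). Now have (2|3).
Factor out 2: 2 = 2. Since 3 ≡ 3 (mod 8), (2|3) = -1. Now have -(1|3).
(1|3) = 1. Collecting the sign factors: -1.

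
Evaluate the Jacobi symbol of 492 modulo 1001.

1

(492/1001)
  = (123/1001)    [1001 ≡ 1 mod 8 ⇒ (2/1001)^2 = +1]
  = (1001/123)    [QR: 1001 ≡ 1 mod 4, sign kept]
  = (17/123)    [1001 ≡ 17 mod 123]
  = (123/17)    [QR: 17 ≡ 1 mod 4, sign kept]
  = (4/17)    [123 ≡ 4 mod 17]
  = (1/17)    [17 ≡ 1 mod 8 ⇒ (2/17)^2 = +1]
  = 1    [(1/17) = 1]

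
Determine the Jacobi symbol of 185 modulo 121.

Reduce the numerator: 185 ≡ 64 (mod 121), so (185|121) = (64|121).
Factor out 2: 64 = 2^6. Since 121 ≡ 1 (mod 8), (2|121) = +1, and (2|121)^6 = +1. Now have (1|121).
(1|121) = 1. Collecting the sign factors: 1.

1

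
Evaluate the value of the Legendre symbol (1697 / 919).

1

Reduce the numerator: 1697 ≡ 778 (mod 919), so (1697 / 919) = (778 / 919).
Factor out 2: 778 = 2·389. Since 919 ≡ 7 (mod 8), (2 / 919) = +1. Now have (389 / 919).
389 ≡ 1 (mod 4), so quadratic reciprocity gives (389 / 919) = (919 / 389). Reduce: 919 ≡ 141 (mod 389). Now have (141 / 389).
141 ≡ 1 (mod 4), so quadratic reciprocity gives (141 / 389) = (389 / 141). Reduce: 389 ≡ 107 (mod 141). Now have (107 / 141).
141 ≡ 1 (mod 4), so quadratic reciprocity gives (107 / 141) = (141 / 107). Reduce: 141 ≡ 34 (mod 107). Now have (34 / 107).
Factor out 2: 34 = 2·17. Since 107 ≡ 3 (mod 8), (2 / 107) = -1. Now have -(17 / 107).
17 ≡ 1 (mod 4), so quadratic reciprocity gives (17 / 107) = (107 / 17). Reduce: 107 ≡ 5 (mod 17). Now have -(5 / 17).
5 ≡ 1 (mod 4), so quadratic reciprocity gives (5 / 17) = (17 / 5). Reduce: 17 ≡ 2 (mod 5). Now have -(2 / 5).
Factor out 2: 2 = 2. Since 5 ≡ 5 (mod 8), (2 / 5) = -1. Now have (1 / 5).
(1 / 5) = 1. Collecting the sign factors: 1.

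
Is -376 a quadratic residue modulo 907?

no

(-376|907)
  = (531|907)    [-376 ≡ 531 mod 907]
  = -(907|531)    [QR: both ≡ 3 mod 4, sign flips]
  = -(376|531)    [907 ≡ 376 mod 531]
  = (47|531)    [531 ≡ 3 mod 8 ⇒ (2|531)^3 = -1]
  = -(531|47)    [QR: both ≡ 3 mod 4, sign flips]
  = -(14|47)    [531 ≡ 14 mod 47]
  = -(7|47)    [47 ≡ 7 mod 8 ⇒ (2|47) = +1]
  = (47|7)    [QR: both ≡ 3 mod 4, sign flips]
  = (5|7)    [47 ≡ 5 mod 7]
  = (7|5)    [QR: 5 ≡ 1 mod 4, sign kept]
  = (2|5)    [7 ≡ 2 mod 5]
  = -(1|5)    [5 ≡ 5 mod 8 ⇒ (2|5) = -1]
  = -1    [(1|5) = 1]
The Legendre symbol is -1, so x^2 ≡ -376 (mod 907) has no solution.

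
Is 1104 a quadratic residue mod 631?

no

(1104/631)
  = (473/631)    [1104 ≡ 473 mod 631]
  = (631/473)    [QR: 473 ≡ 1 mod 4, sign kept]
  = (158/473)    [631 ≡ 158 mod 473]
  = (79/473)    [473 ≡ 1 mod 8 ⇒ (2/473) = +1]
  = (473/79)    [QR: 473 ≡ 1 mod 4, sign kept]
  = (78/79)    [473 ≡ 78 mod 79]
  = (39/79)    [79 ≡ 7 mod 8 ⇒ (2/79) = +1]
  = -(79/39)    [QR: both ≡ 3 mod 4, sign flips]
  = -(1/39)    [79 ≡ 1 mod 39]
  = -1    [(1/39) = 1]
The Legendre symbol is -1, so x^2 ≡ 1104 (mod 631) has no solution.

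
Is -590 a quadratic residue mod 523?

yes

Reduce the numerator: -590 ≡ 456 (mod 523), so (-590/523) = (456/523).
Factor out 2: 456 = 2^3·57. Since 523 ≡ 3 (mod 8), (2/523) = -1, and (2/523)^3 = -1. Now have -(57/523).
57 ≡ 1 (mod 4), so quadratic reciprocity gives (57/523) = (523/57). Reduce: 523 ≡ 10 (mod 57). Now have -(10/57).
Factor out 2: 10 = 2·5. Since 57 ≡ 1 (mod 8), (2/57) = +1. Now have -(5/57).
5 ≡ 1 (mod 4), so quadratic reciprocity gives (5/57) = (57/5). Reduce: 57 ≡ 2 (mod 5). Now have -(2/5).
Factor out 2: 2 = 2. Since 5 ≡ 5 (mod 8), (2/5) = -1. Now have (1/5).
(1/5) = 1. Collecting the sign factors: 1.
(-590/523) = 1, and 523 is prime, so -590 is a quadratic residue mod 523.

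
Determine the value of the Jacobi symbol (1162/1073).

1

(1162/1073)
  = (89/1073)    [1162 ≡ 89 mod 1073]
  = (1073/89)    [QR: 89 ≡ 1 mod 4, sign kept]
  = (5/89)    [1073 ≡ 5 mod 89]
  = (89/5)    [QR: 5 ≡ 1 mod 4, sign kept]
  = (4/5)    [89 ≡ 4 mod 5]
  = (1/5)    [5 ≡ 5 mod 8 ⇒ (2/5)^2 = +1]
  = 1    [(1/5) = 1]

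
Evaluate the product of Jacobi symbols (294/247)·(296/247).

By multiplicativity, (294·296/247) = (294/247)·(296/247).
First factor (294/247):
Reduce the numerator: 294 ≡ 47 (mod 247), so (294/247) = (47/247).
Both 47 ≡ 3 and 247 ≡ 3 (mod 4), so reciprocity gives (47/247) = -(247/47). Reduce: 247 ≡ 12 (mod 47). Now have -(12/47).
Factor out 2: 12 = 2^2·3. Since 47 ≡ 7 (mod 8), (2/47) = +1, and (2/47)^2 = +1. Now have -(3/47).
Both 3 ≡ 3 and 47 ≡ 3 (mod 4), so reciprocity gives (3/47) = -(47/3). Reduce: 47 ≡ 2 (mod 3). Now have (2/3).
Factor out 2: 2 = 2. Since 3 ≡ 3 (mod 8), (2/3) = -1. Now have -(1/3).
(1/3) = 1. Collecting the sign factors: -1.
Second factor (296/247):
Reduce the numerator: 296 ≡ 49 (mod 247), so (296/247) = (49/247).
49 ≡ 1 (mod 4), so quadratic reciprocity gives (49/247) = (247/49). Reduce: 247 ≡ 2 (mod 49). Now have (2/49).
Factor out 2: 2 = 2. Since 49 ≡ 1 (mod 8), (2/49) = +1. Now have (1/49).
(1/49) = 1. Collecting the sign factors: 1.
Product: (-1)·(1) = -1.

-1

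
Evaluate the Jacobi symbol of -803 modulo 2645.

(-803 / 2645)
  = (803 / 2645)    [2645 ≡ 1 mod 4 ⇒ (-1 / 2645) = +1]
  = (2645 / 803)    [QR: 2645 ≡ 1 mod 4, sign kept]
  = (236 / 803)    [2645 ≡ 236 mod 803]
  = (59 / 803)    [803 ≡ 3 mod 8 ⇒ (2 / 803)^2 = +1]
  = -(803 / 59)    [QR: both ≡ 3 mod 4, sign flips]
  = -(36 / 59)    [803 ≡ 36 mod 59]
  = -(9 / 59)    [59 ≡ 3 mod 8 ⇒ (2 / 59)^2 = +1]
  = -(59 / 9)    [QR: 9 ≡ 1 mod 4, sign kept]
  = -(5 / 9)    [59 ≡ 5 mod 9]
  = -(9 / 5)    [QR: 5 ≡ 1 mod 4, sign kept]
  = -(4 / 5)    [9 ≡ 4 mod 5]
  = -(1 / 5)    [5 ≡ 5 mod 8 ⇒ (2 / 5)^2 = +1]
  = -1    [(1 / 5) = 1]

-1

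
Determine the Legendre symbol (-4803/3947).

1

Reduce the numerator: -4803 ≡ 3091 (mod 3947), so (-4803/3947) = (3091/3947).
Both 3091 ≡ 3 and 3947 ≡ 3 (mod 4), so reciprocity gives (3091/3947) = -(3947/3091). Reduce: 3947 ≡ 856 (mod 3091). Now have -(856/3091).
Factor out 2: 856 = 2^3·107. Since 3091 ≡ 3 (mod 8), (2/3091) = -1, and (2/3091)^3 = -1. Now have (107/3091).
Both 107 ≡ 3 and 3091 ≡ 3 (mod 4), so reciprocity gives (107/3091) = -(3091/107). Reduce: 3091 ≡ 95 (mod 107). Now have -(95/107).
Both 95 ≡ 3 and 107 ≡ 3 (mod 4), so reciprocity gives (95/107) = -(107/95). Reduce: 107 ≡ 12 (mod 95). Now have (12/95).
Factor out 2: 12 = 2^2·3. Since 95 ≡ 7 (mod 8), (2/95) = +1, and (2/95)^2 = +1. Now have (3/95).
Both 3 ≡ 3 and 95 ≡ 3 (mod 4), so reciprocity gives (3/95) = -(95/3). Reduce: 95 ≡ 2 (mod 3). Now have -(2/3).
Factor out 2: 2 = 2. Since 3 ≡ 3 (mod 8), (2/3) = -1. Now have (1/3).
(1/3) = 1. Collecting the sign factors: 1.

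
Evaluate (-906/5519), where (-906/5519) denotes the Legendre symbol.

-1

(-906/5519)
  = -(906/5519)    [5519 ≡ 3 mod 4 ⇒ (-1/5519) = -1]
  = -(453/5519)    [5519 ≡ 7 mod 8 ⇒ (2/5519) = +1]
  = -(5519/453)    [QR: 453 ≡ 1 mod 4, sign kept]
  = -(83/453)    [5519 ≡ 83 mod 453]
  = -(453/83)    [QR: 453 ≡ 1 mod 4, sign kept]
  = -(38/83)    [453 ≡ 38 mod 83]
  = (19/83)    [83 ≡ 3 mod 8 ⇒ (2/83) = -1]
  = -(83/19)    [QR: both ≡ 3 mod 4, sign flips]
  = -(7/19)    [83 ≡ 7 mod 19]
  = (19/7)    [QR: both ≡ 3 mod 4, sign flips]
  = (5/7)    [19 ≡ 5 mod 7]
  = (7/5)    [QR: 5 ≡ 1 mod 4, sign kept]
  = (2/5)    [7 ≡ 2 mod 5]
  = -(1/5)    [5 ≡ 5 mod 8 ⇒ (2/5) = -1]
  = -1    [(1/5) = 1]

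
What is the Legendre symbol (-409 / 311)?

Reduce the numerator: -409 ≡ 213 (mod 311), so (-409 / 311) = (213 / 311).
213 ≡ 1 (mod 4), so quadratic reciprocity gives (213 / 311) = (311 / 213). Reduce: 311 ≡ 98 (mod 213). Now have (98 / 213).
Factor out 2: 98 = 2·49. Since 213 ≡ 5 (mod 8), (2 / 213) = -1. Now have -(49 / 213).
49 ≡ 1 (mod 4), so quadratic reciprocity gives (49 / 213) = (213 / 49). Reduce: 213 ≡ 17 (mod 49). Now have -(17 / 49).
17 ≡ 1 (mod 4), so quadratic reciprocity gives (17 / 49) = (49 / 17). Reduce: 49 ≡ 15 (mod 17). Now have -(15 / 17).
17 ≡ 1 (mod 4), so quadratic reciprocity gives (15 / 17) = (17 / 15). Reduce: 17 ≡ 2 (mod 15). Now have -(2 / 15).
Factor out 2: 2 = 2. Since 15 ≡ 7 (mod 8), (2 / 15) = +1. Now have -(1 / 15).
(1 / 15) = 1. Collecting the sign factors: -1.

-1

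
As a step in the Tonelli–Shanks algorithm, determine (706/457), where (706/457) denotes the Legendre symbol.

-1

(706/457)
  = (249/457)    [706 ≡ 249 mod 457]
  = (457/249)    [QR: 249 ≡ 1 mod 4, sign kept]
  = (208/249)    [457 ≡ 208 mod 249]
  = (13/249)    [249 ≡ 1 mod 8 ⇒ (2/249)^4 = +1]
  = (249/13)    [QR: 13 ≡ 1 mod 4, sign kept]
  = (2/13)    [249 ≡ 2 mod 13]
  = -(1/13)    [13 ≡ 5 mod 8 ⇒ (2/13) = -1]
  = -1    [(1/13) = 1]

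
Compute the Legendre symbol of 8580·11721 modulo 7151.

1

By multiplicativity, (8580·11721/7151) = (8580/7151)·(11721/7151).
First factor (8580/7151):
Reduce the numerator: 8580 ≡ 1429 (mod 7151), so (8580/7151) = (1429/7151).
1429 ≡ 1 (mod 4), so quadratic reciprocity gives (1429/7151) = (7151/1429). Reduce: 7151 ≡ 6 (mod 1429). Now have (6/1429).
Factor out 2: 6 = 2·3. Since 1429 ≡ 5 (mod 8), (2/1429) = -1. Now have -(3/1429).
1429 ≡ 1 (mod 4), so quadratic reciprocity gives (3/1429) = (1429/3). Reduce: 1429 ≡ 1 (mod 3). Now have -(1/3).
(1/3) = 1. Collecting the sign factors: -1.
Second factor (11721/7151):
Reduce the numerator: 11721 ≡ 4570 (mod 7151), so (11721/7151) = (4570/7151).
Factor out 2: 4570 = 2·2285. Since 7151 ≡ 7 (mod 8), (2/7151) = +1. Now have (2285/7151).
2285 ≡ 1 (mod 4), so quadratic reciprocity gives (2285/7151) = (7151/2285). Reduce: 7151 ≡ 296 (mod 2285). Now have (296/2285).
Factor out 2: 296 = 2^3·37. Since 2285 ≡ 5 (mod 8), (2/2285) = -1, and (2/2285)^3 = -1. Now have -(37/2285).
37 ≡ 1 (mod 4), so quadratic reciprocity gives (37/2285) = (2285/37). Reduce: 2285 ≡ 28 (mod 37). Now have -(28/37).
Factor out 2: 28 = 2^2·7. Since 37 ≡ 5 (mod 8), (2/37) = -1, and (2/37)^2 = +1. Now have -(7/37).
37 ≡ 1 (mod 4), so quadratic reciprocity gives (7/37) = (37/7). Reduce: 37 ≡ 2 (mod 7). Now have -(2/7).
Factor out 2: 2 = 2. Since 7 ≡ 7 (mod 8), (2/7) = +1. Now have -(1/7).
(1/7) = 1. Collecting the sign factors: -1.
Product: (-1)·(-1) = 1.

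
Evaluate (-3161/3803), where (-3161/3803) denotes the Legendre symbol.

-1

(-3161/3803)
  = (642/3803)    [-3161 ≡ 642 mod 3803]
  = -(321/3803)    [3803 ≡ 3 mod 8 ⇒ (2/3803) = -1]
  = -(3803/321)    [QR: 321 ≡ 1 mod 4, sign kept]
  = -(272/321)    [3803 ≡ 272 mod 321]
  = -(17/321)    [321 ≡ 1 mod 8 ⇒ (2/321)^4 = +1]
  = -(321/17)    [QR: 17 ≡ 1 mod 4, sign kept]
  = -(15/17)    [321 ≡ 15 mod 17]
  = -(17/15)    [QR: 17 ≡ 1 mod 4, sign kept]
  = -(2/15)    [17 ≡ 2 mod 15]
  = -(1/15)    [15 ≡ 7 mod 8 ⇒ (2/15) = +1]
  = -1    [(1/15) = 1]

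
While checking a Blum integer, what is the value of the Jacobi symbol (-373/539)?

Pull out -1: (-373/539) = (-1/539)·(373/539). Since 539 ≡ 3 (mod 4), (-1/539) = -1. Now have -(373/539).
373 ≡ 1 (mod 4), so quadratic reciprocity gives (373/539) = (539/373). Reduce: 539 ≡ 166 (mod 373). Now have -(166/373).
Factor out 2: 166 = 2·83. Since 373 ≡ 5 (mod 8), (2/373) = -1. Now have (83/373).
373 ≡ 1 (mod 4), so quadratic reciprocity gives (83/373) = (373/83). Reduce: 373 ≡ 41 (mod 83). Now have (41/83).
41 ≡ 1 (mod 4), so quadratic reciprocity gives (41/83) = (83/41). Reduce: 83 ≡ 1 (mod 41). Now have (1/41).
(1/41) = 1. Collecting the sign factors: 1.

1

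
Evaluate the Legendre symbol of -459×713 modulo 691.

-1

By multiplicativity, (-459·713 / 691) = (-459 / 691)·(713 / 691).
First factor (-459 / 691):
Pull out -1: (-459 / 691) = (-1 / 691)·(459 / 691). Since 691 ≡ 3 (mod 4), (-1 / 691) = -1. Now have -(459 / 691).
Both 459 ≡ 3 and 691 ≡ 3 (mod 4), so reciprocity gives (459 / 691) = -(691 / 459). Reduce: 691 ≡ 232 (mod 459). Now have (232 / 459).
Factor out 2: 232 = 2^3·29. Since 459 ≡ 3 (mod 8), (2 / 459) = -1, and (2 / 459)^3 = -1. Now have -(29 / 459).
29 ≡ 1 (mod 4), so quadratic reciprocity gives (29 / 459) = (459 / 29). Reduce: 459 ≡ 24 (mod 29). Now have -(24 / 29).
Factor out 2: 24 = 2^3·3. Since 29 ≡ 5 (mod 8), (2 / 29) = -1, and (2 / 29)^3 = -1. Now have (3 / 29).
29 ≡ 1 (mod 4), so quadratic reciprocity gives (3 / 29) = (29 / 3). Reduce: 29 ≡ 2 (mod 3). Now have (2 / 3).
Factor out 2: 2 = 2. Since 3 ≡ 3 (mod 8), (2 / 3) = -1. Now have -(1 / 3).
(1 / 3) = 1. Collecting the sign factors: -1.
Second factor (713 / 691):
Reduce the numerator: 713 ≡ 22 (mod 691), so (713 / 691) = (22 / 691).
Factor out 2: 22 = 2·11. Since 691 ≡ 3 (mod 8), (2 / 691) = -1. Now have -(11 / 691).
Both 11 ≡ 3 and 691 ≡ 3 (mod 4), so reciprocity gives (11 / 691) = -(691 / 11). Reduce: 691 ≡ 9 (mod 11). Now have (9 / 11).
9 ≡ 1 (mod 4), so quadratic reciprocity gives (9 / 11) = (11 / 9). Reduce: 11 ≡ 2 (mod 9). Now have (2 / 9).
Factor out 2: 2 = 2. Since 9 ≡ 1 (mod 8), (2 / 9) = +1. Now have (1 / 9).
(1 / 9) = 1. Collecting the sign factors: 1.
Product: (-1)·(1) = -1.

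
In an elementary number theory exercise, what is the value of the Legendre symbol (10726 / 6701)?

1

(10726 / 6701)
  = (4025 / 6701)    [10726 ≡ 4025 mod 6701]
  = (6701 / 4025)    [QR: 4025 ≡ 1 mod 4, sign kept]
  = (2676 / 4025)    [6701 ≡ 2676 mod 4025]
  = (669 / 4025)    [4025 ≡ 1 mod 8 ⇒ (2 / 4025)^2 = +1]
  = (4025 / 669)    [QR: 669 ≡ 1 mod 4, sign kept]
  = (11 / 669)    [4025 ≡ 11 mod 669]
  = (669 / 11)    [QR: 669 ≡ 1 mod 4, sign kept]
  = (9 / 11)    [669 ≡ 9 mod 11]
  = (11 / 9)    [QR: 9 ≡ 1 mod 4, sign kept]
  = (2 / 9)    [11 ≡ 2 mod 9]
  = (1 / 9)    [9 ≡ 1 mod 8 ⇒ (2 / 9) = +1]
  = 1    [(1 / 9) = 1]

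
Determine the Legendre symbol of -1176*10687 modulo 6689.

By multiplicativity, (-1176·10687/6689) = (-1176/6689)·(10687/6689).
First factor (-1176/6689):
Reduce the numerator: -1176 ≡ 5513 (mod 6689), so (-1176/6689) = (5513/6689).
5513 ≡ 1 (mod 4), so quadratic reciprocity gives (5513/6689) = (6689/5513). Reduce: 6689 ≡ 1176 (mod 5513). Now have (1176/5513).
Factor out 2: 1176 = 2^3·147. Since 5513 ≡ 1 (mod 8), (2/5513) = +1, and (2/5513)^3 = +1. Now have (147/5513).
5513 ≡ 1 (mod 4), so quadratic reciprocity gives (147/5513) = (5513/147). Reduce: 5513 ≡ 74 (mod 147). Now have (74/147).
Factor out 2: 74 = 2·37. Since 147 ≡ 3 (mod 8), (2/147) = -1. Now have -(37/147).
37 ≡ 1 (mod 4), so quadratic reciprocity gives (37/147) = (147/37). Reduce: 147 ≡ 36 (mod 37). Now have -(36/37).
Factor out 2: 36 = 2^2·9. Since 37 ≡ 5 (mod 8), (2/37) = -1, and (2/37)^2 = +1. Now have -(9/37).
9 ≡ 1 (mod 4), so quadratic reciprocity gives (9/37) = (37/9). Reduce: 37 ≡ 1 (mod 9). Now have -(1/9).
(1/9) = 1. Collecting the sign factors: -1.
Second factor (10687/6689):
Reduce the numerator: 10687 ≡ 3998 (mod 6689), so (10687/6689) = (3998/6689).
Factor out 2: 3998 = 2·1999. Since 6689 ≡ 1 (mod 8), (2/6689) = +1. Now have (1999/6689).
6689 ≡ 1 (mod 4), so quadratic reciprocity gives (1999/6689) = (6689/1999). Reduce: 6689 ≡ 692 (mod 1999). Now have (692/1999).
Factor out 2: 692 = 2^2·173. Since 1999 ≡ 7 (mod 8), (2/1999) = +1, and (2/1999)^2 = +1. Now have (173/1999).
173 ≡ 1 (mod 4), so quadratic reciprocity gives (173/1999) = (1999/173). Reduce: 1999 ≡ 96 (mod 173). Now have (96/173).
Factor out 2: 96 = 2^5·3. Since 173 ≡ 5 (mod 8), (2/173) = -1, and (2/173)^5 = -1. Now have -(3/173).
173 ≡ 1 (mod 4), so quadratic reciprocity gives (3/173) = (173/3). Reduce: 173 ≡ 2 (mod 3). Now have -(2/3).
Factor out 2: 2 = 2. Since 3 ≡ 3 (mod 8), (2/3) = -1. Now have (1/3).
(1/3) = 1. Collecting the sign factors: 1.
Product: (-1)·(1) = -1.

-1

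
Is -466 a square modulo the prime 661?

(-466/661)
  = (195/661)    [-466 ≡ 195 mod 661]
  = (661/195)    [QR: 661 ≡ 1 mod 4, sign kept]
  = (76/195)    [661 ≡ 76 mod 195]
  = (19/195)    [195 ≡ 3 mod 8 ⇒ (2/195)^2 = +1]
  = -(195/19)    [QR: both ≡ 3 mod 4, sign flips]
  = -(5/19)    [195 ≡ 5 mod 19]
  = -(19/5)    [QR: 5 ≡ 1 mod 4, sign kept]
  = -(4/5)    [19 ≡ 4 mod 5]
  = -(1/5)    [5 ≡ 5 mod 8 ⇒ (2/5)^2 = +1]
  = -1    [(1/5) = 1]
(-466/661) = -1, and 661 is prime, so -466 is not a quadratic residue mod 661.

no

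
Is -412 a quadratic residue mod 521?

Pull out -1: (-412/521) = (-1/521)·(412/521). Since 521 ≡ 1 (mod 4), (-1/521) = +1. Now have (412/521).
Factor out 2: 412 = 2^2·103. Since 521 ≡ 1 (mod 8), (2/521) = +1, and (2/521)^2 = +1. Now have (103/521).
521 ≡ 1 (mod 4), so quadratic reciprocity gives (103/521) = (521/103). Reduce: 521 ≡ 6 (mod 103). Now have (6/103).
Factor out 2: 6 = 2·3. Since 103 ≡ 7 (mod 8), (2/103) = +1. Now have (3/103).
Both 3 ≡ 3 and 103 ≡ 3 (mod 4), so reciprocity gives (3/103) = -(103/3). Reduce: 103 ≡ 1 (mod 3). Now have -(1/3).
(1/3) = 1. Collecting the sign factors: -1.
(-412/521) = -1, and 521 is prime, so -412 is not a quadratic residue mod 521.

no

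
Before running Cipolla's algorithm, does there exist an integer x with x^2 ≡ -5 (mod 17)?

no

Reduce the numerator: -5 ≡ 12 (mod 17), so (-5/17) = (12/17).
Factor out 2: 12 = 2^2·3. Since 17 ≡ 1 (mod 8), (2/17) = +1, and (2/17)^2 = +1. Now have (3/17).
17 ≡ 1 (mod 4), so quadratic reciprocity gives (3/17) = (17/3). Reduce: 17 ≡ 2 (mod 3). Now have (2/3).
Factor out 2: 2 = 2. Since 3 ≡ 3 (mod 8), (2/3) = -1. Now have -(1/3).
(1/3) = 1. Collecting the sign factors: -1.
The Legendre symbol is -1, so x^2 ≡ -5 (mod 17) has no solution.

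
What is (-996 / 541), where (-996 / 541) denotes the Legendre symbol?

(-996 / 541)
  = (86 / 541)    [-996 ≡ 86 mod 541]
  = -(43 / 541)    [541 ≡ 5 mod 8 ⇒ (2 / 541) = -1]
  = -(541 / 43)    [QR: 541 ≡ 1 mod 4, sign kept]
  = -(25 / 43)    [541 ≡ 25 mod 43]
  = -(43 / 25)    [QR: 25 ≡ 1 mod 4, sign kept]
  = -(18 / 25)    [43 ≡ 18 mod 25]
  = -(9 / 25)    [25 ≡ 1 mod 8 ⇒ (2 / 25) = +1]
  = -(25 / 9)    [QR: 9 ≡ 1 mod 4, sign kept]
  = -(7 / 9)    [25 ≡ 7 mod 9]
  = -(9 / 7)    [QR: 9 ≡ 1 mod 4, sign kept]
  = -(2 / 7)    [9 ≡ 2 mod 7]
  = -(1 / 7)    [7 ≡ 7 mod 8 ⇒ (2 / 7) = +1]
  = -1    [(1 / 7) = 1]

-1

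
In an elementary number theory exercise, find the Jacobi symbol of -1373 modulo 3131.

Pull out -1: (-1373/3131) = (-1/3131)·(1373/3131). Since 3131 ≡ 3 (mod 4), (-1/3131) = -1. Now have -(1373/3131).
1373 ≡ 1 (mod 4), so quadratic reciprocity gives (1373/3131) = (3131/1373). Reduce: 3131 ≡ 385 (mod 1373). Now have -(385/1373).
385 ≡ 1 (mod 4), so quadratic reciprocity gives (385/1373) = (1373/385). Reduce: 1373 ≡ 218 (mod 385). Now have -(218/385).
Factor out 2: 218 = 2·109. Since 385 ≡ 1 (mod 8), (2/385) = +1. Now have -(109/385).
109 ≡ 1 (mod 4), so quadratic reciprocity gives (109/385) = (385/109). Reduce: 385 ≡ 58 (mod 109). Now have -(58/109).
Factor out 2: 58 = 2·29. Since 109 ≡ 5 (mod 8), (2/109) = -1. Now have (29/109).
29 ≡ 1 (mod 4), so quadratic reciprocity gives (29/109) = (109/29). Reduce: 109 ≡ 22 (mod 29). Now have (22/29).
Factor out 2: 22 = 2·11. Since 29 ≡ 5 (mod 8), (2/29) = -1. Now have -(11/29).
29 ≡ 1 (mod 4), so quadratic reciprocity gives (11/29) = (29/11). Reduce: 29 ≡ 7 (mod 11). Now have -(7/11).
Both 7 ≡ 3 and 11 ≡ 3 (mod 4), so reciprocity gives (7/11) = -(11/7). Reduce: 11 ≡ 4 (mod 7). Now have (4/7).
Factor out 2: 4 = 2^2. Since 7 ≡ 7 (mod 8), (2/7) = +1, and (2/7)^2 = +1. Now have (1/7).
(1/7) = 1. Collecting the sign factors: 1.

1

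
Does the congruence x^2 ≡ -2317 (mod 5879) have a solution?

(-2317/5879)
  = (3562/5879)    [-2317 ≡ 3562 mod 5879]
  = (1781/5879)    [5879 ≡ 7 mod 8 ⇒ (2/5879) = +1]
  = (5879/1781)    [QR: 1781 ≡ 1 mod 4, sign kept]
  = (536/1781)    [5879 ≡ 536 mod 1781]
  = -(67/1781)    [1781 ≡ 5 mod 8 ⇒ (2/1781)^3 = -1]
  = -(1781/67)    [QR: 1781 ≡ 1 mod 4, sign kept]
  = -(39/67)    [1781 ≡ 39 mod 67]
  = (67/39)    [QR: both ≡ 3 mod 4, sign flips]
  = (28/39)    [67 ≡ 28 mod 39]
  = (7/39)    [39 ≡ 7 mod 8 ⇒ (2/39)^2 = +1]
  = -(39/7)    [QR: both ≡ 3 mod 4, sign flips]
  = -(4/7)    [39 ≡ 4 mod 7]
  = -(1/7)    [7 ≡ 7 mod 8 ⇒ (2/7)^2 = +1]
  = -1    [(1/7) = 1]
(-2317/5879) = -1, and 5879 is prime, so -2317 is not a quadratic residue mod 5879.

no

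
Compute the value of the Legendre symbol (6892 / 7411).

-1

(6892 / 7411)
  = (1723 / 7411)    [7411 ≡ 3 mod 8 ⇒ (2 / 7411)^2 = +1]
  = -(7411 / 1723)    [QR: both ≡ 3 mod 4, sign flips]
  = -(519 / 1723)    [7411 ≡ 519 mod 1723]
  = (1723 / 519)    [QR: both ≡ 3 mod 4, sign flips]
  = (166 / 519)    [1723 ≡ 166 mod 519]
  = (83 / 519)    [519 ≡ 7 mod 8 ⇒ (2 / 519) = +1]
  = -(519 / 83)    [QR: both ≡ 3 mod 4, sign flips]
  = -(21 / 83)    [519 ≡ 21 mod 83]
  = -(83 / 21)    [QR: 21 ≡ 1 mod 4, sign kept]
  = -(20 / 21)    [83 ≡ 20 mod 21]
  = -(5 / 21)    [21 ≡ 5 mod 8 ⇒ (2 / 21)^2 = +1]
  = -(21 / 5)    [QR: 5 ≡ 1 mod 4, sign kept]
  = -(1 / 5)    [21 ≡ 1 mod 5]
  = -1    [(1 / 5) = 1]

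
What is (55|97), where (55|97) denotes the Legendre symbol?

-1

97 ≡ 1 (mod 4), so quadratic reciprocity gives (55|97) = (97|55). Reduce: 97 ≡ 42 (mod 55). Now have (42|55).
Factor out 2: 42 = 2·21. Since 55 ≡ 7 (mod 8), (2|55) = +1. Now have (21|55).
21 ≡ 1 (mod 4), so quadratic reciprocity gives (21|55) = (55|21). Reduce: 55 ≡ 13 (mod 21). Now have (13|21).
13 ≡ 1 (mod 4), so quadratic reciprocity gives (13|21) = (21|13). Reduce: 21 ≡ 8 (mod 13). Now have (8|13).
Factor out 2: 8 = 2^3. Since 13 ≡ 5 (mod 8), (2|13) = -1, and (2|13)^3 = -1. Now have -(1|13).
(1|13) = 1. Collecting the sign factors: -1.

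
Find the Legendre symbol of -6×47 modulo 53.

1

By multiplicativity, (-6·47|53) = (-6|53)·(47|53).
First factor (-6|53):
(-6|53)
  = (6|53)    [53 ≡ 1 mod 4 ⇒ (-1|53) = +1]
  = -(3|53)    [53 ≡ 5 mod 8 ⇒ (2|53) = -1]
  = -(53|3)    [QR: 53 ≡ 1 mod 4, sign kept]
  = -(2|3)    [53 ≡ 2 mod 3]
  = (1|3)    [3 ≡ 3 mod 8 ⇒ (2|3) = -1]
  = 1    [(1|3) = 1]
Second factor (47|53):
(47|53)
  = (53|47)    [QR: 53 ≡ 1 mod 4, sign kept]
  = (6|47)    [53 ≡ 6 mod 47]
  = (3|47)    [47 ≡ 7 mod 8 ⇒ (2|47) = +1]
  = -(47|3)    [QR: both ≡ 3 mod 4, sign flips]
  = -(2|3)    [47 ≡ 2 mod 3]
  = (1|3)    [3 ≡ 3 mod 8 ⇒ (2|3) = -1]
  = 1    [(1|3) = 1]
Product: (1)·(1) = 1.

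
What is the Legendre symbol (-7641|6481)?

(-7641|6481)
  = (7641|6481)    [6481 ≡ 1 mod 4 ⇒ (-1|6481) = +1]
  = (1160|6481)    [7641 ≡ 1160 mod 6481]
  = (145|6481)    [6481 ≡ 1 mod 8 ⇒ (2|6481)^3 = +1]
  = (6481|145)    [QR: 145 ≡ 1 mod 4, sign kept]
  = (101|145)    [6481 ≡ 101 mod 145]
  = (145|101)    [QR: 101 ≡ 1 mod 4, sign kept]
  = (44|101)    [145 ≡ 44 mod 101]
  = (11|101)    [101 ≡ 5 mod 8 ⇒ (2|101)^2 = +1]
  = (101|11)    [QR: 101 ≡ 1 mod 4, sign kept]
  = (2|11)    [101 ≡ 2 mod 11]
  = -(1|11)    [11 ≡ 3 mod 8 ⇒ (2|11) = -1]
  = -1    [(1|11) = 1]

-1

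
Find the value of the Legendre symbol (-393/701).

-1

(-393/701)
  = (393/701)    [701 ≡ 1 mod 4 ⇒ (-1/701) = +1]
  = (701/393)    [QR: 393 ≡ 1 mod 4, sign kept]
  = (308/393)    [701 ≡ 308 mod 393]
  = (77/393)    [393 ≡ 1 mod 8 ⇒ (2/393)^2 = +1]
  = (393/77)    [QR: 77 ≡ 1 mod 4, sign kept]
  = (8/77)    [393 ≡ 8 mod 77]
  = -(1/77)    [77 ≡ 5 mod 8 ⇒ (2/77)^3 = -1]
  = -1    [(1/77) = 1]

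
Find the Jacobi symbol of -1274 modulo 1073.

Pull out -1: (-1274 / 1073) = (-1 / 1073)·(1274 / 1073). Since 1073 ≡ 1 (mod 4), (-1 / 1073) = +1. Now have (1274 / 1073).
Reduce the numerator: 1274 ≡ 201 (mod 1073), so (1274 / 1073) = (201 / 1073).
201 ≡ 1 (mod 4), so quadratic reciprocity gives (201 / 1073) = (1073 / 201). Reduce: 1073 ≡ 68 (mod 201). Now have (68 / 201).
Factor out 2: 68 = 2^2·17. Since 201 ≡ 1 (mod 8), (2 / 201) = +1, and (2 / 201)^2 = +1. Now have (17 / 201).
17 ≡ 1 (mod 4), so quadratic reciprocity gives (17 / 201) = (201 / 17). Reduce: 201 ≡ 14 (mod 17). Now have (14 / 17).
Factor out 2: 14 = 2·7. Since 17 ≡ 1 (mod 8), (2 / 17) = +1. Now have (7 / 17).
17 ≡ 1 (mod 4), so quadratic reciprocity gives (7 / 17) = (17 / 7). Reduce: 17 ≡ 3 (mod 7). Now have (3 / 7).
Both 3 ≡ 3 and 7 ≡ 3 (mod 4), so reciprocity gives (3 / 7) = -(7 / 3). Reduce: 7 ≡ 1 (mod 3). Now have -(1 / 3).
(1 / 3) = 1. Collecting the sign factors: -1.

-1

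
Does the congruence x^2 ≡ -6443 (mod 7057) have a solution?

no

(-6443|7057)
  = (614|7057)    [-6443 ≡ 614 mod 7057]
  = (307|7057)    [7057 ≡ 1 mod 8 ⇒ (2|7057) = +1]
  = (7057|307)    [QR: 7057 ≡ 1 mod 4, sign kept]
  = (303|307)    [7057 ≡ 303 mod 307]
  = -(307|303)    [QR: both ≡ 3 mod 4, sign flips]
  = -(4|303)    [307 ≡ 4 mod 303]
  = -(1|303)    [303 ≡ 7 mod 8 ⇒ (2|303)^2 = +1]
  = -1    [(1|303) = 1]
(-6443|7057) = -1, and 7057 is prime, so -6443 is not a quadratic residue mod 7057.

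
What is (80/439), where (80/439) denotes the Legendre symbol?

(80/439)
  = (5/439)    [439 ≡ 7 mod 8 ⇒ (2/439)^4 = +1]
  = (439/5)    [QR: 5 ≡ 1 mod 4, sign kept]
  = (4/5)    [439 ≡ 4 mod 5]
  = (1/5)    [5 ≡ 5 mod 8 ⇒ (2/5)^2 = +1]
  = 1    [(1/5) = 1]

1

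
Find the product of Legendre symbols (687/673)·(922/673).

By multiplicativity, (687·922/673) = (687/673)·(922/673).
First factor (687/673):
Reduce the numerator: 687 ≡ 14 (mod 673), so (687/673) = (14/673).
Factor out 2: 14 = 2·7. Since 673 ≡ 1 (mod 8), (2/673) = +1. Now have (7/673).
673 ≡ 1 (mod 4), so quadratic reciprocity gives (7/673) = (673/7). Reduce: 673 ≡ 1 (mod 7). Now have (1/7).
(1/7) = 1. Collecting the sign factors: 1.
Second factor (922/673):
Reduce the numerator: 922 ≡ 249 (mod 673), so (922/673) = (249/673).
249 ≡ 1 (mod 4), so quadratic reciprocity gives (249/673) = (673/249). Reduce: 673 ≡ 175 (mod 249). Now have (175/249).
249 ≡ 1 (mod 4), so quadratic reciprocity gives (175/249) = (249/175). Reduce: 249 ≡ 74 (mod 175). Now have (74/175).
Factor out 2: 74 = 2·37. Since 175 ≡ 7 (mod 8), (2/175) = +1. Now have (37/175).
37 ≡ 1 (mod 4), so quadratic reciprocity gives (37/175) = (175/37). Reduce: 175 ≡ 27 (mod 37). Now have (27/37).
37 ≡ 1 (mod 4), so quadratic reciprocity gives (27/37) = (37/27). Reduce: 37 ≡ 10 (mod 27). Now have (10/27).
Factor out 2: 10 = 2·5. Since 27 ≡ 3 (mod 8), (2/27) = -1. Now have -(5/27).
5 ≡ 1 (mod 4), so quadratic reciprocity gives (5/27) = (27/5). Reduce: 27 ≡ 2 (mod 5). Now have -(2/5).
Factor out 2: 2 = 2. Since 5 ≡ 5 (mod 8), (2/5) = -1. Now have (1/5).
(1/5) = 1. Collecting the sign factors: 1.
Product: (1)·(1) = 1.

1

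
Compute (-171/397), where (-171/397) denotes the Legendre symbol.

1

(-171/397)
  = (171/397)    [397 ≡ 1 mod 4 ⇒ (-1/397) = +1]
  = (397/171)    [QR: 397 ≡ 1 mod 4, sign kept]
  = (55/171)    [397 ≡ 55 mod 171]
  = -(171/55)    [QR: both ≡ 3 mod 4, sign flips]
  = -(6/55)    [171 ≡ 6 mod 55]
  = -(3/55)    [55 ≡ 7 mod 8 ⇒ (2/55) = +1]
  = (55/3)    [QR: both ≡ 3 mod 4, sign flips]
  = (1/3)    [55 ≡ 1 mod 3]
  = 1    [(1/3) = 1]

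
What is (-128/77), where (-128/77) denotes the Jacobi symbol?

-1

(-128/77)
  = (26/77)    [-128 ≡ 26 mod 77]
  = -(13/77)    [77 ≡ 5 mod 8 ⇒ (2/77) = -1]
  = -(77/13)    [QR: 13 ≡ 1 mod 4, sign kept]
  = -(12/13)    [77 ≡ 12 mod 13]
  = -(3/13)    [13 ≡ 5 mod 8 ⇒ (2/13)^2 = +1]
  = -(13/3)    [QR: 13 ≡ 1 mod 4, sign kept]
  = -(1/3)    [13 ≡ 1 mod 3]
  = -1    [(1/3) = 1]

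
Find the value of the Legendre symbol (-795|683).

1

Reduce the numerator: -795 ≡ 571 (mod 683), so (-795|683) = (571|683).
Both 571 ≡ 3 and 683 ≡ 3 (mod 4), so reciprocity gives (571|683) = -(683|571). Reduce: 683 ≡ 112 (mod 571). Now have -(112|571).
Factor out 2: 112 = 2^4·7. Since 571 ≡ 3 (mod 8), (2|571) = -1, and (2|571)^4 = +1. Now have -(7|571).
Both 7 ≡ 3 and 571 ≡ 3 (mod 4), so reciprocity gives (7|571) = -(571|7). Reduce: 571 ≡ 4 (mod 7). Now have (4|7).
Factor out 2: 4 = 2^2. Since 7 ≡ 7 (mod 8), (2|7) = +1, and (2|7)^2 = +1. Now have (1|7).
(1|7) = 1. Collecting the sign factors: 1.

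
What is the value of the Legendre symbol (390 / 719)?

1

Factor out 2: 390 = 2·195. Since 719 ≡ 7 (mod 8), (2 / 719) = +1. Now have (195 / 719).
Both 195 ≡ 3 and 719 ≡ 3 (mod 4), so reciprocity gives (195 / 719) = -(719 / 195). Reduce: 719 ≡ 134 (mod 195). Now have -(134 / 195).
Factor out 2: 134 = 2·67. Since 195 ≡ 3 (mod 8), (2 / 195) = -1. Now have (67 / 195).
Both 67 ≡ 3 and 195 ≡ 3 (mod 4), so reciprocity gives (67 / 195) = -(195 / 67). Reduce: 195 ≡ 61 (mod 67). Now have -(61 / 67).
61 ≡ 1 (mod 4), so quadratic reciprocity gives (61 / 67) = (67 / 61). Reduce: 67 ≡ 6 (mod 61). Now have -(6 / 61).
Factor out 2: 6 = 2·3. Since 61 ≡ 5 (mod 8), (2 / 61) = -1. Now have (3 / 61).
61 ≡ 1 (mod 4), so quadratic reciprocity gives (3 / 61) = (61 / 3). Reduce: 61 ≡ 1 (mod 3). Now have (1 / 3).
(1 / 3) = 1. Collecting the sign factors: 1.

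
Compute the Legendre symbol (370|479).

Factor out 2: 370 = 2·185. Since 479 ≡ 7 (mod 8), (2|479) = +1. Now have (185|479).
185 ≡ 1 (mod 4), so quadratic reciprocity gives (185|479) = (479|185). Reduce: 479 ≡ 109 (mod 185). Now have (109|185).
109 ≡ 1 (mod 4), so quadratic reciprocity gives (109|185) = (185|109). Reduce: 185 ≡ 76 (mod 109). Now have (76|109).
Factor out 2: 76 = 2^2·19. Since 109 ≡ 5 (mod 8), (2|109) = -1, and (2|109)^2 = +1. Now have (19|109).
109 ≡ 1 (mod 4), so quadratic reciprocity gives (19|109) = (109|19). Reduce: 109 ≡ 14 (mod 19). Now have (14|19).
Factor out 2: 14 = 2·7. Since 19 ≡ 3 (mod 8), (2|19) = -1. Now have -(7|19).
Both 7 ≡ 3 and 19 ≡ 3 (mod 4), so reciprocity gives (7|19) = -(19|7). Reduce: 19 ≡ 5 (mod 7). Now have (5|7).
5 ≡ 1 (mod 4), so quadratic reciprocity gives (5|7) = (7|5). Reduce: 7 ≡ 2 (mod 5). Now have (2|5).
Factor out 2: 2 = 2. Since 5 ≡ 5 (mod 8), (2|5) = -1. Now have -(1|5).
(1|5) = 1. Collecting the sign factors: -1.

-1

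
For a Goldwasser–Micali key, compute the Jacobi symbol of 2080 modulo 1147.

1

Reduce the numerator: 2080 ≡ 933 (mod 1147), so (2080/1147) = (933/1147).
933 ≡ 1 (mod 4), so quadratic reciprocity gives (933/1147) = (1147/933). Reduce: 1147 ≡ 214 (mod 933). Now have (214/933).
Factor out 2: 214 = 2·107. Since 933 ≡ 5 (mod 8), (2/933) = -1. Now have -(107/933).
933 ≡ 1 (mod 4), so quadratic reciprocity gives (107/933) = (933/107). Reduce: 933 ≡ 77 (mod 107). Now have -(77/107).
77 ≡ 1 (mod 4), so quadratic reciprocity gives (77/107) = (107/77). Reduce: 107 ≡ 30 (mod 77). Now have -(30/77).
Factor out 2: 30 = 2·15. Since 77 ≡ 5 (mod 8), (2/77) = -1. Now have (15/77).
77 ≡ 1 (mod 4), so quadratic reciprocity gives (15/77) = (77/15). Reduce: 77 ≡ 2 (mod 15). Now have (2/15).
Factor out 2: 2 = 2. Since 15 ≡ 7 (mod 8), (2/15) = +1. Now have (1/15).
(1/15) = 1. Collecting the sign factors: 1.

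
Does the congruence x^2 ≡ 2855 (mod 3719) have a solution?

no

Both 2855 ≡ 3 and 3719 ≡ 3 (mod 4), so reciprocity gives (2855/3719) = -(3719/2855). Reduce: 3719 ≡ 864 (mod 2855). Now have -(864/2855).
Factor out 2: 864 = 2^5·27. Since 2855 ≡ 7 (mod 8), (2/2855) = +1, and (2/2855)^5 = +1. Now have -(27/2855).
Both 27 ≡ 3 and 2855 ≡ 3 (mod 4), so reciprocity gives (27/2855) = -(2855/27). Reduce: 2855 ≡ 20 (mod 27). Now have (20/27).
Factor out 2: 20 = 2^2·5. Since 27 ≡ 3 (mod 8), (2/27) = -1, and (2/27)^2 = +1. Now have (5/27).
5 ≡ 1 (mod 4), so quadratic reciprocity gives (5/27) = (27/5). Reduce: 27 ≡ 2 (mod 5). Now have (2/5).
Factor out 2: 2 = 2. Since 5 ≡ 5 (mod 8), (2/5) = -1. Now have -(1/5).
(1/5) = 1. Collecting the sign factors: -1.
(2855/3719) = -1, and 3719 is prime, so 2855 is not a quadratic residue mod 3719.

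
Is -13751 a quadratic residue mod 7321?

Reduce the numerator: -13751 ≡ 891 (mod 7321), so (-13751|7321) = (891|7321).
7321 ≡ 1 (mod 4), so quadratic reciprocity gives (891|7321) = (7321|891). Reduce: 7321 ≡ 193 (mod 891). Now have (193|891).
193 ≡ 1 (mod 4), so quadratic reciprocity gives (193|891) = (891|193). Reduce: 891 ≡ 119 (mod 193). Now have (119|193).
193 ≡ 1 (mod 4), so quadratic reciprocity gives (119|193) = (193|119). Reduce: 193 ≡ 74 (mod 119). Now have (74|119).
Factor out 2: 74 = 2·37. Since 119 ≡ 7 (mod 8), (2|119) = +1. Now have (37|119).
37 ≡ 1 (mod 4), so quadratic reciprocity gives (37|119) = (119|37). Reduce: 119 ≡ 8 (mod 37). Now have (8|37).
Factor out 2: 8 = 2^3. Since 37 ≡ 5 (mod 8), (2|37) = -1, and (2|37)^3 = -1. Now have -(1|37).
(1|37) = 1. Collecting the sign factors: -1.
The Legendre symbol is -1, so x^2 ≡ -13751 (mod 7321) has no solution.

no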